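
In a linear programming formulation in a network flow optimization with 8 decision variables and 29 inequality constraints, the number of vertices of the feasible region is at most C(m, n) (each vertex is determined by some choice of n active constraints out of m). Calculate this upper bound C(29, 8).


Each vertex corresponds to some choice of n active constraints out of m, so the number of vertices is at most C(m, n) = m! / (n!(m-n)!).
m = 29, n = 8
Numerator: 29 * 28 * 27 * 26 * 25 * 24 * 23 * 22
Denominator: 8! = 40320
C(29, 8) = 4292145


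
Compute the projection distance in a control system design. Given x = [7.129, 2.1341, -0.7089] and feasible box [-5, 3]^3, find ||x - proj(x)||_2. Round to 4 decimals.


Project each component onto [-5, 3].
clip(7.129) = 3.0, clip(2.1341) = 2.1341, clip(-0.7089) = -0.7089
Projection = [3.0, 2.1341, -0.7089]
Squared diffs: [17.0486, 0.0, 0.0]
Distance = sqrt(17.0486) = 4.129


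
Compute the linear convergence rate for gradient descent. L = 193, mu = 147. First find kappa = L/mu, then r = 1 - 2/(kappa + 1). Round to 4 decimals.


Step 1: Compute the condition number.
kappa = L/mu = 193/147 = 1.3129
Step 2: Compute the convergence rate.
r = 1 - 2/(kappa + 1) = 1 - 2*mu/(L + mu) = (L - mu)/(L + mu) = 46/340 = 0.1353


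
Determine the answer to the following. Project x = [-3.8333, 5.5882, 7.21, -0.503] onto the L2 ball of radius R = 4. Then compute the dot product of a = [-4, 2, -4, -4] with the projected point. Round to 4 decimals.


Step 1: Compute ||x|| (intermediates to 6 decimals).
||x|| = sqrt((-3.8333)^2 + 5.5882^2 + 7.21^2 + (-0.503)^2) = 9.907536
Step 2: Project.
Since ||x|| > R, scale = R/||x|| = 4/9.907536 = 0.403733, proj(x) = scale * x
proj(x) = [-1.54763, 2.256141, 2.910915, -0.203078]
Step 3: Dot product.
a^T * proj(x) = -4*(-1.54763) + 2*2.256141 - 4*2.910915 - 4*(-0.203078) = -0.1285


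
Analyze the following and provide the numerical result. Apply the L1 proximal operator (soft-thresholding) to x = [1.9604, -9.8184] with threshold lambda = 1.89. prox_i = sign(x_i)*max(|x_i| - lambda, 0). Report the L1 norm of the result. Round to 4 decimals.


Soft-thresholding with lambda = 1.89:
prox(1.9604) = sign(1.9604)*max(|1.9604| - 1.89, 0) = 0.0704
prox(-9.8184) = sign(-9.8184)*max(|-9.8184| - 1.89, 0) = -7.9284
prox(x) = [0.0704, -7.9284]
||prox(x)||_1 = 0.0704 + 7.9284 = 7.9988


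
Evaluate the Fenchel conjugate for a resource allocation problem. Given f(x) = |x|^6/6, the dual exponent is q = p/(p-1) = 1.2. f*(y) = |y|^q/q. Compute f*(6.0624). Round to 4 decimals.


The conjugate exponent q satisfies 1/p + 1/q = 1.
p = 6, so q = 6/(6 - 1) = 1.2
|y|^q = 6.0624^1.2 = 8.6931
f*(6.0624) = 8.6931 / 1.2 = 7.2442


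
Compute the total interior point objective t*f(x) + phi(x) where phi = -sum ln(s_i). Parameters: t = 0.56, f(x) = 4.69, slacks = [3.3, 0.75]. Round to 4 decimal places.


Step 1: Compute log-barrier.
ln values: [1.1939, -0.2877]
phi = -(1.1939 - 0.2877) = -0.9062
Step 2: Compute augmented objective.
t*f(x) = 0.56*4.69 = 2.6264
Total = 2.6264 - 0.9062 = 1.7202


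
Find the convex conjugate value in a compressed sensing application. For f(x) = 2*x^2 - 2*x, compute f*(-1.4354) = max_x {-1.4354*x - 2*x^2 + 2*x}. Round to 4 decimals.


f*(y) = sup_x {y*x - a*x^2 - b*x} = sup_x {(y-b)*x - a*x^2}
FOC: (y - b) - 2a*x = 0 => x* = (y - b)/(2a)
x* = (-1.4354 + 2)/(2*2) = 0.1412
f*(-1.4354) = (y-b)^2/(4a) = (-1.4354 + 2)^2/(4*2)
= 0.3188/8 = 0.0398


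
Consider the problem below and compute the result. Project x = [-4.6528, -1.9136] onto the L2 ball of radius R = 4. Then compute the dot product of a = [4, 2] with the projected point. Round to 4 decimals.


Step 1: Compute ||x|| (intermediates to 6 decimals).
||x|| = sqrt((-4.6528)^2 + (-1.9136)^2) = 5.030946
Step 2: Project.
Since ||x|| > R, scale = R/||x|| = 4/5.030946 = 0.795079, proj(x) = scale * x
proj(x) = [-3.699344, -1.521463]
Step 3: Dot product.
a^T * proj(x) = 4*(-3.699344) + 2*(-1.521463) = -17.8403


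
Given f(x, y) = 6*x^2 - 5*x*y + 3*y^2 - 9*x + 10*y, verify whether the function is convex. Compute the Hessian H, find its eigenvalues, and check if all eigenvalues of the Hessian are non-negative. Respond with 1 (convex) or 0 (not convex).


The Hessian of f(x,y) = 6*x^2 - 5*x*y + 3*y^2 - 9*x + 10*y is:
H = [[12, -5], [-5, 6]]
Trace = 12 + 6 = 18
Determinant = 12*6 - (-5)^2 = 47
Discriminant = (18)^2 - 4*47 = 136.0
Eigenvalues: lambda_1 = 3.169, lambda_2 = 14.831
The function is convex.

1


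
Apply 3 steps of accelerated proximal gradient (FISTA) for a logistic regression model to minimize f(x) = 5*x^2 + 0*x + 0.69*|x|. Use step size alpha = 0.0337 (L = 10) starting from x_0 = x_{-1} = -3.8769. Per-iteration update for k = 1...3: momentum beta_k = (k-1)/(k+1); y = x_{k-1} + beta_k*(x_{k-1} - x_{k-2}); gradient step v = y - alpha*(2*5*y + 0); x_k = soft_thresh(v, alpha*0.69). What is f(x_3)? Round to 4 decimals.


FISTA on f(x) = 5*x^2 + 0*x + 0.69*|x|
L = 10, alpha = 0.0337
Iteration 1: beta = 0.0, y = -3.8769 + 0.0*(-3.8769 + 3.8769) = -3.8769
  grad(y) = -38.769, v = y - alpha*grad = -2.5704
  prox(v) = soft_thresh(-2.5704, 0.0233) = -2.5471
Iteration 2: beta = 0.3333, y = -2.5471 + 0.3333*(-2.5471 + 3.8769) = -2.1039
  grad(y) = -21.0388, v = y - alpha*grad = -1.3949
  prox(v) = soft_thresh(-1.3949, 0.0233) = -1.3716
Iteration 3: beta = 0.5, y = -1.3716 + 0.5*(-1.3716 + 2.5471) = -0.7839
  grad(y) = -7.8386, v = y - alpha*grad = -0.5197
  prox(v) = soft_thresh(-0.5197, 0.0233) = -0.4964
f(x_3) = 5*(-0.4964)^2 + 0*(-0.4964) + 0.69*|-0.4964| = 1.5748


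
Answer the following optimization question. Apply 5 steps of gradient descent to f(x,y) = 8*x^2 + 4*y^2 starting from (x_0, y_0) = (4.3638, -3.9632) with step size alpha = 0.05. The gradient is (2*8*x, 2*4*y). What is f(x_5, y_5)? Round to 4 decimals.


Gradient descent on f(x,y) = 8*x^2 + 4*y^2.
Starting point: (4.3638, -3.9632), alpha = 0.05
Step 1: grad_x = 2*8*4.3638 = 69.8208, grad_y = 2*4*-3.9632 = -31.7056
  x_1 = 4.3638 - 0.05*69.8208 = 0.8728
  y_1 = -3.9632 - 0.05*-31.7056 = -2.3779
Step 2: grad_x = 2*8*0.8728 = 13.9642, grad_y = 2*4*-2.3779 = -19.0234
  x_2 = 0.8728 - 0.05*13.9642 = 0.1746
  y_2 = -2.3779 - 0.05*-19.0234 = -1.4268
Step 3: grad_x = 2*8*0.1746 = 2.7928, grad_y = 2*4*-1.4268 = -11.414
  x_3 = 0.1746 - 0.05*2.7928 = 0.0349
  y_3 = -1.4268 - 0.05*-11.414 = -0.8561
Step 4: grad_x = 2*8*0.0349 = 0.5586, grad_y = 2*4*-0.8561 = -6.8484
  x_4 = 0.0349 - 0.05*0.5586 = 0.007
  y_4 = -0.8561 - 0.05*-6.8484 = -0.5136
Step 5: grad_x = 2*8*0.007 = 0.1117, grad_y = 2*4*-0.5136 = -4.109
  x_5 = 0.007 - 0.05*0.1117 = 0.0014
  y_5 = -0.5136 - 0.05*-4.109 = -0.3082
f(0.0014, -0.3082) = 8*0.0014^2 + 4*(-0.3082)^2 = 0.3799


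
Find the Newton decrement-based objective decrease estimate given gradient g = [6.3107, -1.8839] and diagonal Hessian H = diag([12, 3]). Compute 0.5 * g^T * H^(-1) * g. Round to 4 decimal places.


Step 1: H is diagonal, so H^(-1) * g = [0.5259, -0.628].
Step 2: g^T H^(-1) g = sum_i g_i^2 / H_ii
  = (6.3107)^2/12 + (-1.8839)^2/3
  = 3.3187 + 1.183 = 4.5018
Step 3: Objective decrease = 0.5 * g^T H^(-1) g = 2.2509


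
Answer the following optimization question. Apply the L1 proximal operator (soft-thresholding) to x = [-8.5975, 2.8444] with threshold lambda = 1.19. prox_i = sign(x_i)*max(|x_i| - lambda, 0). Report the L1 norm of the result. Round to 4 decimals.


Soft-thresholding with lambda = 1.19:
prox(-8.5975) = sign(-8.5975)*max(|-8.5975| - 1.19, 0) = -7.4075
prox(2.8444) = sign(2.8444)*max(|2.8444| - 1.19, 0) = 1.6544
prox(x) = [-7.4075, 1.6544]
||prox(x)||_1 = 7.4075 + 1.6544 = 9.0619


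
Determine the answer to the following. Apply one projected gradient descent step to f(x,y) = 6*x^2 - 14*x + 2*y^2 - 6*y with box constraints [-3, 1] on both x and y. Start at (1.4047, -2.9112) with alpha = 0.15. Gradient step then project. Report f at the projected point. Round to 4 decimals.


Step 1: Compute gradient at (1.4047, -2.9112).
grad_x = 2*6*1.4047 - 14 = 2.8564
grad_y = 2*2*-2.9112 - 6 = -17.6448
Step 2: Gradient step.
x_raw = 1.4047 - 0.15*2.8564 = 0.9762
y_raw = -2.9112 - 0.15*-17.6448 = -0.2645
Step 3: Project onto [-3, 1].
x_proj = clip(0.9762) = 0.9762
y_proj = clip(-0.2645) = -0.2645
Step 4: Evaluate f.
f(0.9762, -0.2645) = -6.2223


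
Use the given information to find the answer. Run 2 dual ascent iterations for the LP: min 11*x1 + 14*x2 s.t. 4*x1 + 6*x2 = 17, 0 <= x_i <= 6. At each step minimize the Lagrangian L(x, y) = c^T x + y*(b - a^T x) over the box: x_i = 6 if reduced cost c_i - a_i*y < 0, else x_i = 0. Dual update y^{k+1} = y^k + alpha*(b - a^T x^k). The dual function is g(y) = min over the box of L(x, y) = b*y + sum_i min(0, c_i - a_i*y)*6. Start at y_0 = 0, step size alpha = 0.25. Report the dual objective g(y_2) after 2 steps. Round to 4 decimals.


Dual ascent for LP: min 11*x1 + 14*x2, 4*x1 + 6*x2 = 17, 0 <= x_i <= 6
Step 1: y^k = 0.0, reduced costs: (11.0, 14.0)
  x^k = (0.0, 0.0), subgradient = b - a^T x = 17.0
  y^{k+1} = 0.0 + 0.25*17.0 = 4.25
Step 2: y^k = 4.25, reduced costs: (-6.0, -11.5)
  x^k = (6.0, 6.0), subgradient = b - a^T x = -43.0
  y^{k+1} = 4.25 + 0.25*-43.0 = -6.5
Dual objective at y_2 = -6.5: reduced costs (37.0, 53.0), box minimizer x = (0.0, 0.0)
g(y_2) = b*y + (c1 - a1*y)*x1 + (c2 - a2*y)*x2 = 17*(-6.5) + 37.0*0.0 + 53.0*0.0 = -110.5 + 0.0 + 0.0 = -110.5


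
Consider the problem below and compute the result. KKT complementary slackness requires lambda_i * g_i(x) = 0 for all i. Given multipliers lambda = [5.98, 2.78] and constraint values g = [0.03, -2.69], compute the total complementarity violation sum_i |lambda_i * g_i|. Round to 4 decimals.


KKT complementary slackness check:
lambda_1 * g_1 = 5.98 * 0.03 = 0.1794
lambda_2 * g_2 = 2.78 * -2.69 = -7.4782
Total violation = 0.1794 + 7.4782 = 7.6576


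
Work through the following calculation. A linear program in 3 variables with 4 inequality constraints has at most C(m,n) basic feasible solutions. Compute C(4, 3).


Each vertex corresponds to some choice of n active constraints out of m, so the number of vertices is at most C(m, n) = m! / (n!(m-n)!).
m = 4, n = 3
Numerator: 4 * 3 * 2
Denominator: 3! = 6
C(4, 3) = 4


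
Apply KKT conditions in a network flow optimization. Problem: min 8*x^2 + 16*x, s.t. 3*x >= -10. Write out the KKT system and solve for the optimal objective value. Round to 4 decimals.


Step 1: Try lambda = 0 (constraint inactive).
Stationarity: 2*8*x + 16 = 0
x* = -16/(2*8) = -1.0
Check constraint: 3*-1.0 = -3.0 >= -10 -- satisfied.
Step 2: Compute optimal value.
f(x*) = 8*(-1.0)^2 + 16*(-1.0) = -8.0


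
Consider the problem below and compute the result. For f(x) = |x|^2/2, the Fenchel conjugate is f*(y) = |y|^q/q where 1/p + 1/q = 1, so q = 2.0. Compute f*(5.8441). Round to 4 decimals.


The conjugate exponent q satisfies 1/p + 1/q = 1.
p = 2, so q = 2/(2 - 1) = 2.0
|y|^q = 5.8441^2.0 = 34.1535
f*(5.8441) = 34.1535 / 2.0 = 17.0768


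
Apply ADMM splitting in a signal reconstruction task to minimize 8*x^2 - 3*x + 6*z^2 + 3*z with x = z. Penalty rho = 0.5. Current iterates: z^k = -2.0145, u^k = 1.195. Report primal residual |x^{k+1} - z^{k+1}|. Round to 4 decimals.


ADMM iteration with rho = 0.5, z^k = -2.0145, u^k = 1.195
Step 1: x-update.
Minimize 8*x^2 - 3*x + (0.5/2)*(x + 2.0145 + 1.195)^2
FOC: (2*8 + 0.5)*x = 3 + 0.5*(-2.0145 - 1.195)
x^{k+1} = 0.0846
Step 2: z-update.
Minimize 6*z^2 + 3*z + (0.5/2)*(0.0846 - z + 1.195)^2
FOC: (2*6 + 0.5)*z = -3 + 0.5*(0.0846 + 1.195)
z^{k+1} = -0.1888
Step 3: u-update.
u^{k+1} = 1.195 + 0.0846 + 0.1888 = 1.4684
Step 4: Primal residual = |0.0846 + 0.1888| = 0.2734


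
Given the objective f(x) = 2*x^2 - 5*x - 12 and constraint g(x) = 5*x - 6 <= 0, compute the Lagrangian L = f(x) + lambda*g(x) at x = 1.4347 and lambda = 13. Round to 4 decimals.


Step 1: Evaluate f(x).
f(1.4347) = 2*1.4347^2 - 5*1.4347 - 12 = -15.0568
Step 2: Evaluate g(x).
g(1.4347) = 5*1.4347 - 6 = 1.1735
Step 3: Compute Lagrangian.
L = -15.0568 + 13*1.1735 = 0.1987


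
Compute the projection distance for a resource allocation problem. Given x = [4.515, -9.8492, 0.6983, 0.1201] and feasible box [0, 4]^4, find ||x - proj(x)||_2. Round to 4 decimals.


Project each component onto [0, 4].
clip(4.515) = 4.0, clip(-9.8492) = 0.0, clip(0.6983) = 0.6983, clip(0.1201) = 0.1201
Projection = [4.0, 0.0, 0.6983, 0.1201]
Squared diffs: [0.2652, 97.0067, 0.0, 0.0]
Distance = sqrt(97.2719) = 9.8627


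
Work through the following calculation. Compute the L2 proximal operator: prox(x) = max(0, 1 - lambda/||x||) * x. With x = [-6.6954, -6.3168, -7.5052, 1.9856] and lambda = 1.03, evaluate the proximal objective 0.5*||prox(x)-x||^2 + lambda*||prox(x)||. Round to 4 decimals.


Step 1: Compute ||x||.
||x|| = 12.0416
Step 2: Compute scaling factor.
scale = max(0, 1 - 1.03/12.0416) = 0.9145
Step 3: prox(x) = [-6.1227, -5.7765, -6.8632, 1.8158]
||prox(x)|| = 11.0116
Step 4: Proximal objective.
0.5*||prox-x||^2 = 0.5305
lambda*||prox|| = 11.3419
Total = 11.8724


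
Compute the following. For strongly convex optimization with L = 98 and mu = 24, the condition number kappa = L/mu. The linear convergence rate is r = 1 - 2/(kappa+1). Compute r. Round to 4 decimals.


Step 1: Compute the condition number.
kappa = L/mu = 98/24 = 4.0833
Step 2: Compute the convergence rate.
r = 1 - 2/(kappa + 1) = 1 - 2*mu/(L + mu) = (L - mu)/(L + mu) = 74/122 = 0.6066


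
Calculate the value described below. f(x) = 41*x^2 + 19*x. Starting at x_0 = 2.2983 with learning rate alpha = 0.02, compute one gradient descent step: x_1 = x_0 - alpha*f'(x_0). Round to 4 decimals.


We compute the gradient at x_0 and apply the update.
f'(x) = 82*x + 19
f'(2.2983) = 82*2.2983 + 19 = 207.4606
x_1 = 2.2983 - 0.02*207.4606 = -1.8509


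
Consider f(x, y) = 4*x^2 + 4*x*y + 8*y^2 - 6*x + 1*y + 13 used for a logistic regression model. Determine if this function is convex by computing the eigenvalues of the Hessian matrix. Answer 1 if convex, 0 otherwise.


The Hessian of f(x,y) = 4*x^2 + 4*x*y + 8*y^2 - 6*x + 1*y + 13 is:
H = [[8, 4], [4, 16]]
Trace = 8 + 16 = 24
Determinant = 8*16 - (4)^2 = 112
Discriminant = (24)^2 - 4*112 = 128.0
Eigenvalues: lambda_1 = 6.3431, lambda_2 = 17.6569
The function is convex.

1


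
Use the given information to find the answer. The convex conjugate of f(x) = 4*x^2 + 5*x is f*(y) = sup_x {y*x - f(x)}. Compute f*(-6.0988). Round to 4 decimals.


f*(y) = sup_x {y*x - a*x^2 - b*x} = sup_x {(y-b)*x - a*x^2}
FOC: (y - b) - 2a*x = 0 => x* = (y - b)/(2a)
x* = (-6.0988 - 5)/(2*4) = -1.3874
f*(-6.0988) = (y-b)^2/(4a) = (-6.0988 - 5)^2/(4*4)
= 123.1834/16 = 7.699


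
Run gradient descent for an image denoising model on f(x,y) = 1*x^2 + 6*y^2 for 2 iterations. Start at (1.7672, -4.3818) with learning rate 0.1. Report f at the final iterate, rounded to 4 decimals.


Gradient descent on f(x,y) = 1*x^2 + 6*y^2.
Starting point: (1.7672, -4.3818), alpha = 0.1
Step 1: grad_x = 2*1*1.7672 = 3.5344, grad_y = 2*6*-4.3818 = -52.5816
  x_1 = 1.7672 - 0.1*3.5344 = 1.4138
  y_1 = -4.3818 - 0.1*-52.5816 = 0.8764
Step 2: grad_x = 2*1*1.4138 = 2.8275, grad_y = 2*6*0.8764 = 10.5163
  x_2 = 1.4138 - 0.1*2.8275 = 1.131
  y_2 = 0.8764 - 0.1*10.5163 = -0.1753
f(1.131, -0.1753) = 1*1.131^2 + 6*(-0.1753)^2 = 1.4635


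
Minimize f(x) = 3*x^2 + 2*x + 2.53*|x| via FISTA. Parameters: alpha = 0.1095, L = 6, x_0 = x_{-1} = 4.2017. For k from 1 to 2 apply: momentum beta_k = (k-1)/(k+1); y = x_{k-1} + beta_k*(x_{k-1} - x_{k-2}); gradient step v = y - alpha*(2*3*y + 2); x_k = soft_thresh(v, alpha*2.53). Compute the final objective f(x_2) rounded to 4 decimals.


FISTA on f(x) = 3*x^2 + 2*x + 2.53*|x|
L = 6, alpha = 0.1095
Iteration 1: beta = 0.0, y = 4.2017 + 0.0*(4.2017 - 4.2017) = 4.2017
  grad(y) = 27.2102, v = y - alpha*grad = 1.2222
  prox(v) = soft_thresh(1.2222, 0.277) = 0.9451
Iteration 2: beta = 0.3333, y = 0.9451 + 0.3333*(0.9451 - 4.2017) = -0.1404
  grad(y) = 1.1578, v = y - alpha*grad = -0.2671
  prox(v) = soft_thresh(-0.2671, 0.277) = 0.0
f(x_2) = 3*0.0^2 + 2*0.0 + 2.53*|0.0| = 0.0


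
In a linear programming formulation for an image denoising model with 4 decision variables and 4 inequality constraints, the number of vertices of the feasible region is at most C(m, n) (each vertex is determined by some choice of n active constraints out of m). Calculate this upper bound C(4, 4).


Each vertex corresponds to some choice of n active constraints out of m, so the number of vertices is at most C(m, n) = m! / (n!(m-n)!).
m = 4, n = 4
Numerator: 4 * 3 * 2 * 1
Denominator: 4! = 24
C(4, 4) = 1


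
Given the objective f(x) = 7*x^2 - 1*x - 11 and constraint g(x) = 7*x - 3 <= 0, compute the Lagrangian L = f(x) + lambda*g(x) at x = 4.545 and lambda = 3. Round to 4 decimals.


Step 1: Evaluate f(x).
f(4.545) = 7*4.545^2 - 1*4.545 - 11 = 129.0542
Step 2: Evaluate g(x).
g(4.545) = 7*4.545 - 3 = 28.815
Step 3: Compute Lagrangian.
L = 129.0542 + 3*28.815 = 215.4992


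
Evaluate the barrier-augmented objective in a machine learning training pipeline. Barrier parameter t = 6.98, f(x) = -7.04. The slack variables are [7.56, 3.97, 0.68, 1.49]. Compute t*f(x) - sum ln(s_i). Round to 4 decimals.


Step 1: Compute log-barrier.
ln values: [2.0229, 1.3788, -0.3857, 0.3988]
phi = -(2.0229 + 1.3788 - 0.3857 + 0.3988) = -3.4148
Step 2: Compute augmented objective.
t*f(x) = 6.98*-7.04 = -49.1392
Total = -49.1392 - 3.4148 = -52.554


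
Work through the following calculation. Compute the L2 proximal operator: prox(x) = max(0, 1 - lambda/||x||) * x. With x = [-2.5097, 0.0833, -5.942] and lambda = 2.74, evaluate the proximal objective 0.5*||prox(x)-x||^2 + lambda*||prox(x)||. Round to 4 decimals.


Step 1: Compute ||x||.
||x|| = 6.4508
Step 2: Compute scaling factor.
scale = max(0, 1 - 2.74/6.4508) = 0.5752
Step 3: prox(x) = [-1.4437, 0.0479, -3.4181]
||prox(x)|| = 3.7108
Step 4: Proximal objective.
0.5*||prox-x||^2 = 3.7538
lambda*||prox|| = 10.1676
Total = 13.9214


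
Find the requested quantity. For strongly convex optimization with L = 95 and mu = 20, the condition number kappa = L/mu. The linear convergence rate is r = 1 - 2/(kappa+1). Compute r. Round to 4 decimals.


Step 1: Compute the condition number.
kappa = L/mu = 95/20 = 4.75
Step 2: Compute the convergence rate.
r = 1 - 2/(kappa + 1) = 1 - 2*mu/(L + mu) = (L - mu)/(L + mu) = 75/115 = 0.6522


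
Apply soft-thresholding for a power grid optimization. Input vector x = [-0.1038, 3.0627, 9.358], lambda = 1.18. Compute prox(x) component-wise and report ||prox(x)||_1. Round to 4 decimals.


Soft-thresholding with lambda = 1.18:
prox(-0.1038) = sign(-0.1038)*max(|-0.1038| - 1.18, 0) = 0.0
prox(3.0627) = sign(3.0627)*max(|3.0627| - 1.18, 0) = 1.8827
prox(9.358) = sign(9.358)*max(|9.358| - 1.18, 0) = 8.178
prox(x) = [0.0, 1.8827, 8.178]
||prox(x)||_1 = 0.0 + 1.8827 + 8.178 = 10.0607


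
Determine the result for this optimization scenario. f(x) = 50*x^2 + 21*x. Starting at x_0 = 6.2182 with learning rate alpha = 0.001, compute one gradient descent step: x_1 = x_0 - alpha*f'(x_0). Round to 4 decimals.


We compute the gradient at x_0 and apply the update.
f'(x) = 100*x + 21
f'(6.2182) = 100*6.2182 + 21 = 642.82
x_1 = 6.2182 - 0.001*642.82 = 5.5754


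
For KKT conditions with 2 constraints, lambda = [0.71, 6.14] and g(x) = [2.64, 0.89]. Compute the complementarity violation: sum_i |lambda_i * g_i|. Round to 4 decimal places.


KKT complementary slackness check:
lambda_1 * g_1 = 0.71 * 2.64 = 1.8744
lambda_2 * g_2 = 6.14 * 0.89 = 5.4646
Total violation = 1.8744 + 5.4646 = 7.339


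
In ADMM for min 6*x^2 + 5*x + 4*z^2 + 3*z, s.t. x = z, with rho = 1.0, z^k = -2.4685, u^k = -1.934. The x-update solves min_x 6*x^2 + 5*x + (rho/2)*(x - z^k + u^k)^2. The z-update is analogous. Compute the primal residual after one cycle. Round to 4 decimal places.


ADMM iteration with rho = 1.0, z^k = -2.4685, u^k = -1.934
Step 1: x-update.
Minimize 6*x^2 + 5*x + (1.0/2)*(x + 2.4685 - 1.934)^2
FOC: (2*6 + 1.0)*x = -5 + 1.0*(-2.4685 + 1.934)
x^{k+1} = -0.4257
Step 2: z-update.
Minimize 4*z^2 + 3*z + (1.0/2)*(-0.4257 - z - 1.934)^2
FOC: (2*4 + 1.0)*z = -3 + 1.0*(-0.4257 - 1.934)
z^{k+1} = -0.5955
Step 3: u-update.
u^{k+1} = -1.934 - 0.4257 + 0.5955 = -1.7642
Step 4: Primal residual = |-0.4257 + 0.5955| = 0.1698


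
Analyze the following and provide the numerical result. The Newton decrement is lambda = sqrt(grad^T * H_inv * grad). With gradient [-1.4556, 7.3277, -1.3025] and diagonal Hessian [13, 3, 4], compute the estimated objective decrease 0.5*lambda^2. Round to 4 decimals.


Step 1: H is diagonal, so H^(-1) * g = [-0.112, 2.4426, -0.3256].
Step 2: g^T H^(-1) g = sum_i g_i^2 / H_ii
  = (-1.4556)^2/13 + (7.3277)^2/3 + (-1.3025)^2/4
  = 0.163 + 17.8984 + 0.4241 = 18.4855
Step 3: Objective decrease = 0.5 * g^T H^(-1) g = 9.2428


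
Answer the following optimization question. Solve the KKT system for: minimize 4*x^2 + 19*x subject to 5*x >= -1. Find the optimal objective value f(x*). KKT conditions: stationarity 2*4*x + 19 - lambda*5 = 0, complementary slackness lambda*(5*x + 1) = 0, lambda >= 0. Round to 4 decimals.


Step 1: Try lambda = 0 (constraint inactive).
x_unc = -19/(2*4) = -2.375
Check: 5*-2.375 = -11.875 < -1 -- violated!
Step 2: Constraint must be active: 5*x = -1
x* = -1/5 = -0.2
lambda = (2*4*(-0.2) + 19)/5 = 3.48
Step 3: Compute optimal value.
f(x*) = 4*(-0.2)^2 + 19*(-0.2) = -3.64


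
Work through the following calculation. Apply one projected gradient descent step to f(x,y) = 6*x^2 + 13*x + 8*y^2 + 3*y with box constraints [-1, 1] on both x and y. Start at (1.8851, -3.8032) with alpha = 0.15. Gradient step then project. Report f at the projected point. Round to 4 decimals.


Step 1: Compute gradient at (1.8851, -3.8032).
grad_x = 2*6*1.8851 + 13 = 35.6212
grad_y = 2*8*-3.8032 + 3 = -57.8512
Step 2: Gradient step.
x_raw = 1.8851 - 0.15*35.6212 = -3.4581
y_raw = -3.8032 - 0.15*-57.8512 = 4.8745
Step 3: Project onto [-1, 1].
x_proj = clip(-3.4581) = -1.0
y_proj = clip(4.8745) = 1.0
Step 4: Evaluate f.
f(-1.0, 1.0) = 4.0


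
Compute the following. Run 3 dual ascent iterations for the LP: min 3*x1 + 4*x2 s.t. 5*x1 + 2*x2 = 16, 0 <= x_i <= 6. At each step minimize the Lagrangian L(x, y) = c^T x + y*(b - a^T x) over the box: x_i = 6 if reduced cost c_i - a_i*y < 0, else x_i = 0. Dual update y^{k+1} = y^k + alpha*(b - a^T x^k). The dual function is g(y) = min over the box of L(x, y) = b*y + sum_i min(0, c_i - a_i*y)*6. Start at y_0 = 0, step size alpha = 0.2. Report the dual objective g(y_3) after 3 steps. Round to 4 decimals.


Dual ascent for LP: min 3*x1 + 4*x2, 5*x1 + 2*x2 = 16, 0 <= x_i <= 6
Step 1: y^k = 0.0, reduced costs: (3.0, 4.0)
  x^k = (0.0, 0.0), subgradient = b - a^T x = 16.0
  y^{k+1} = 0.0 + 0.2*16.0 = 3.2
Step 2: y^k = 3.2, reduced costs: (-13.0, -2.4)
  x^k = (6.0, 6.0), subgradient = b - a^T x = -26.0
  y^{k+1} = 3.2 + 0.2*-26.0 = -2.0
Step 3: y^k = -2.0, reduced costs: (13.0, 8.0)
  x^k = (0.0, 0.0), subgradient = b - a^T x = 16.0
  y^{k+1} = -2.0 + 0.2*16.0 = 1.2
Dual objective at y_3 = 1.2: reduced costs (-3.0, 1.6), box minimizer x = (6.0, 0.0)
g(y_3) = b*y + (c1 - a1*y)*x1 + (c2 - a2*y)*x2 = 16*1.2 + (-3.0)*6.0 + 1.6*0.0 = 19.2 - 18.0 + 0.0 = 1.2


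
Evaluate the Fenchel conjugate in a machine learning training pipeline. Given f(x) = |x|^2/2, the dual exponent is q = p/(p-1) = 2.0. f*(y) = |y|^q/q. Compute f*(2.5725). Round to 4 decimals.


The conjugate exponent q satisfies 1/p + 1/q = 1.
p = 2, so q = 2/(2 - 1) = 2.0
|y|^q = 2.5725^2.0 = 6.6178
f*(2.5725) = 6.6178 / 2.0 = 3.3089


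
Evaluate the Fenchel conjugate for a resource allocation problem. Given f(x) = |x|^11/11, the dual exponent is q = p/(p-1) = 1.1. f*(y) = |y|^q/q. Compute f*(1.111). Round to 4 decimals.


The conjugate exponent q satisfies 1/p + 1/q = 1.
p = 11, so q = 11/(11 - 1) = 1.1
|y|^q = 1.111^1.1 = 1.1228
f*(1.111) = 1.1228 / 1.1 = 1.0207


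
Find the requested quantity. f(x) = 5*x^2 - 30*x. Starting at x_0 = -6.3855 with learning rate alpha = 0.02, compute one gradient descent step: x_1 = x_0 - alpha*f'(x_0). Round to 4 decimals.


We compute the gradient at x_0 and apply the update.
f'(x) = 10*x - 30
f'(-6.3855) = 10*-6.3855 - 30 = -93.855
x_1 = -6.3855 - 0.02*-93.855 = -4.5084


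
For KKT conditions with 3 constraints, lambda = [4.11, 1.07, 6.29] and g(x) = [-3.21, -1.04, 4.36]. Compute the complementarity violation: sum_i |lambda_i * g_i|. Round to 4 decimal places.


KKT complementary slackness check:
lambda_1 * g_1 = 4.11 * -3.21 = -13.1931
lambda_2 * g_2 = 1.07 * -1.04 = -1.1128
lambda_3 * g_3 = 6.29 * 4.36 = 27.4244
Total violation = 13.1931 + 1.1128 + 27.4244 = 41.7303


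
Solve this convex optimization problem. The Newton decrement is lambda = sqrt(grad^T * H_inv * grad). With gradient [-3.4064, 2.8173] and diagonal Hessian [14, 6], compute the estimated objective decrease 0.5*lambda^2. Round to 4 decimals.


Step 1: H is diagonal, so H^(-1) * g = [-0.2433, 0.4696].
Step 2: g^T H^(-1) g = sum_i g_i^2 / H_ii
  = (-3.4064)^2/14 + (2.8173)^2/6
  = 0.8288 + 1.3229 = 2.1517
Step 3: Objective decrease = 0.5 * g^T H^(-1) g = 1.0758


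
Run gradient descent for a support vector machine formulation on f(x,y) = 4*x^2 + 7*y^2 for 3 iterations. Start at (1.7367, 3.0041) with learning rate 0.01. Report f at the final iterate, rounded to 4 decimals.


Gradient descent on f(x,y) = 4*x^2 + 7*y^2.
Starting point: (1.7367, 3.0041), alpha = 0.01
Step 1: grad_x = 2*4*1.7367 = 13.8936, grad_y = 2*7*3.0041 = 42.0574
  x_1 = 1.7367 - 0.01*13.8936 = 1.5978
  y_1 = 3.0041 - 0.01*42.0574 = 2.5835
Step 2: grad_x = 2*4*1.5978 = 12.7821, grad_y = 2*7*2.5835 = 36.1694
  x_2 = 1.5978 - 0.01*12.7821 = 1.4699
  y_2 = 2.5835 - 0.01*36.1694 = 2.2218
Step 3: grad_x = 2*4*1.4699 = 11.7595, grad_y = 2*7*2.2218 = 31.1057
  x_3 = 1.4699 - 0.01*11.7595 = 1.3523
  y_3 = 2.2218 - 0.01*31.1057 = 1.9108
f(1.3523, 1.9108) = 4*1.3523^2 + 7*1.9108^2 = 32.8728


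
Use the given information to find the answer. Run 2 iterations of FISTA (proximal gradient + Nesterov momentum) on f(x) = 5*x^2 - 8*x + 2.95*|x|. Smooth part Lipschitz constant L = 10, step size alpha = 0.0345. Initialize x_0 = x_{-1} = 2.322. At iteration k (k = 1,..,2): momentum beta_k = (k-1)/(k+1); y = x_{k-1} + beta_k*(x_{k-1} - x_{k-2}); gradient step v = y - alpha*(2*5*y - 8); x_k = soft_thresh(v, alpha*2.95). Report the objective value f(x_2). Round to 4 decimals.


FISTA on f(x) = 5*x^2 - 8*x + 2.95*|x|
L = 10, alpha = 0.0345
Iteration 1: beta = 0.0, y = 2.322 + 0.0*(2.322 - 2.322) = 2.322
  grad(y) = 15.22, v = y - alpha*grad = 1.7969
  prox(v) = soft_thresh(1.7969, 0.1018) = 1.6951
Iteration 2: beta = 0.3333, y = 1.6951 + 0.3333*(1.6951 - 2.322) = 1.4862
  grad(y) = 6.8618, v = y - alpha*grad = 1.2494
  prox(v) = soft_thresh(1.2494, 0.1018) = 1.1477
f(x_2) = 5*1.1477^2 - 8*1.1477 + 2.95*|1.1477| = 0.79


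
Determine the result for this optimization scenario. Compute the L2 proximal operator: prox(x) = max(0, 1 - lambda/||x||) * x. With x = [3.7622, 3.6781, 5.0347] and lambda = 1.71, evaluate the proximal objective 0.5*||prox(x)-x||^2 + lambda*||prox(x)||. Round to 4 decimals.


Step 1: Compute ||x||.
||x|| = 7.2822
Step 2: Compute scaling factor.
scale = max(0, 1 - 1.71/7.2822) = 0.7652
Step 3: prox(x) = [2.8788, 2.8144, 3.8525]
||prox(x)|| = 5.5722
Step 4: Proximal objective.
0.5*||prox-x||^2 = 1.4621
lambda*||prox|| = 9.5285
Total = 10.9906


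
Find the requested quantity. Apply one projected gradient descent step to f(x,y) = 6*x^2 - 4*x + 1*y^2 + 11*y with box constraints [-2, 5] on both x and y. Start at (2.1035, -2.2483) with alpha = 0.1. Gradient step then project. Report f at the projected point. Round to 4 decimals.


Step 1: Compute gradient at (2.1035, -2.2483).
grad_x = 2*6*2.1035 - 4 = 21.242
grad_y = 2*1*-2.2483 + 11 = 6.5034
Step 2: Gradient step.
x_raw = 2.1035 - 0.1*21.242 = -0.0207
y_raw = -2.2483 - 0.1*6.5034 = -2.8986
Step 3: Project onto [-2, 5].
x_proj = clip(-0.0207) = -0.0207
y_proj = clip(-2.8986) = -2.0
Step 4: Evaluate f.
f(-0.0207, -2.0) = -17.9146


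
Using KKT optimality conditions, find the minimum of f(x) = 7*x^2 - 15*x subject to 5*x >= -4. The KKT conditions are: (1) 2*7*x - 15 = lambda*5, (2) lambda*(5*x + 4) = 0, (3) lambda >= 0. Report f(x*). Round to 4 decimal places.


Step 1: Try lambda = 0 (constraint inactive).
Stationarity: 2*7*x - 15 = 0
x* = 15/(2*7) = 15/14 = 1.0714 (rounded; the exact value 15/14 is used below)
Check constraint: 5*1.0714 = 5.357 >= -4 -- satisfied.
Step 2: Compute optimal value.
f(x*) = 7*(15/14)^2 - 15*(15/14) = -8.0357


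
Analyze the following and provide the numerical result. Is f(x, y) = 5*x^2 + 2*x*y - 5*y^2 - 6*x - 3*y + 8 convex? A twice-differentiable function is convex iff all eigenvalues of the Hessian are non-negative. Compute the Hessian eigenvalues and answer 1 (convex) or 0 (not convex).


The Hessian of f(x,y) = 5*x^2 + 2*x*y - 5*y^2 - 6*x - 3*y + 8 is:
H = [[10, 2], [2, -10]]
Trace = 10 - 10 = 0
Determinant = 10*-10 - (2)^2 = -104
Discriminant = (0)^2 - 4*-104 = 416.0
Eigenvalues: lambda_1 = -10.198, lambda_2 = 10.198
The function is not convex.

0


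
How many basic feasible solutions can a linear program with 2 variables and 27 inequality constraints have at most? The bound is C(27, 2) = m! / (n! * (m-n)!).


Each vertex corresponds to some choice of n active constraints out of m, so the number of vertices is at most C(m, n) = m! / (n!(m-n)!).
m = 27, n = 2
Numerator: 27 * 26
Denominator: 2! = 2
C(27, 2) = 351


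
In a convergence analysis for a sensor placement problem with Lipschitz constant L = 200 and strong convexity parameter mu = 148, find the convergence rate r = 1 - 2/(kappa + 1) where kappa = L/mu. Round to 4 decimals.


Step 1: Compute the condition number.
kappa = L/mu = 200/148 = 1.3514
Step 2: Compute the convergence rate.
r = 1 - 2/(kappa + 1) = 1 - 2*mu/(L + mu) = (L - mu)/(L + mu) = 52/348 = 0.1494


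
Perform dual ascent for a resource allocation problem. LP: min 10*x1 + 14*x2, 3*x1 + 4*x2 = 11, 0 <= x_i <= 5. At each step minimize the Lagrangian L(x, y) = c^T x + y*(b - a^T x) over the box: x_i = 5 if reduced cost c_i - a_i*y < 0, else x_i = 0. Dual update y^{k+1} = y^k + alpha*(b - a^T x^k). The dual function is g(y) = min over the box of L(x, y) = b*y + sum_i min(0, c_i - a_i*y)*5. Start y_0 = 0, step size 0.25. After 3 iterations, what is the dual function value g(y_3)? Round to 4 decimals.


Dual ascent for LP: min 10*x1 + 14*x2, 3*x1 + 4*x2 = 11, 0 <= x_i <= 5
Step 1: y^k = 0.0, reduced costs: (10.0, 14.0)
  x^k = (0.0, 0.0), subgradient = b - a^T x = 11.0
  y^{k+1} = 0.0 + 0.25*11.0 = 2.75
Step 2: y^k = 2.75, reduced costs: (1.75, 3.0)
  x^k = (0.0, 0.0), subgradient = b - a^T x = 11.0
  y^{k+1} = 2.75 + 0.25*11.0 = 5.5
Step 3: y^k = 5.5, reduced costs: (-6.5, -8.0)
  x^k = (5.0, 5.0), subgradient = b - a^T x = -24.0
  y^{k+1} = 5.5 + 0.25*-24.0 = -0.5
Dual objective at y_3 = -0.5: reduced costs (11.5, 16.0), box minimizer x = (0.0, 0.0)
g(y_3) = b*y + (c1 - a1*y)*x1 + (c2 - a2*y)*x2 = 11*(-0.5) + 11.5*0.0 + 16.0*0.0 = -5.5 + 0.0 + 0.0 = -5.5


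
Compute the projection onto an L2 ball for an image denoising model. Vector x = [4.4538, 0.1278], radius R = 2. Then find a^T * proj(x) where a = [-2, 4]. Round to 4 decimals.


Step 1: Compute ||x|| (intermediates to 6 decimals).
||x|| = sqrt(4.4538^2 + 0.1278^2) = 4.455633
Step 2: Project.
Since ||x|| > R, scale = R/||x|| = 2/4.455633 = 0.44887, proj(x) = scale * x
proj(x) = [1.999177, 0.057366]
Step 3: Dot product.
a^T * proj(x) = -2*1.999177 + 4*0.057366 = -3.7689


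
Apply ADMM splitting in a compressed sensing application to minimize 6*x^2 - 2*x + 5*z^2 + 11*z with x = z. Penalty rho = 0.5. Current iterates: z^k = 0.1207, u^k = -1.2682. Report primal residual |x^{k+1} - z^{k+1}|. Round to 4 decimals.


ADMM iteration with rho = 0.5, z^k = 0.1207, u^k = -1.2682
Step 1: x-update.
Minimize 6*x^2 - 2*x + (0.5/2)*(x - 0.1207 - 1.2682)^2
FOC: (2*6 + 0.5)*x = 2 + 0.5*(0.1207 + 1.2682)
x^{k+1} = 0.2156
Step 2: z-update.
Minimize 5*z^2 + 11*z + (0.5/2)*(0.2156 - z - 1.2682)^2
FOC: (2*5 + 0.5)*z = -11 + 0.5*(0.2156 - 1.2682)
z^{k+1} = -1.0977
Step 3: u-update.
u^{k+1} = -1.2682 + 0.2156 + 1.0977 = 0.0451
Step 4: Primal residual = |0.2156 + 1.0977| = 1.3133


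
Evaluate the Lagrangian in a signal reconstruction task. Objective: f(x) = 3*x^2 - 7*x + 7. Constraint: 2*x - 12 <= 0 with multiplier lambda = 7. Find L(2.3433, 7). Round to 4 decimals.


Step 1: Evaluate f(x).
f(2.3433) = 3*2.3433^2 - 7*2.3433 + 7 = 7.0701
Step 2: Evaluate g(x).
g(2.3433) = 2*2.3433 - 12 = -7.3134
Step 3: Compute Lagrangian.
L = 7.0701 + 7*-7.3134 = -44.1237


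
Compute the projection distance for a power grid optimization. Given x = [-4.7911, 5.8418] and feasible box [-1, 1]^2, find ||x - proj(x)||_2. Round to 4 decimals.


Project each component onto [-1, 1].
clip(-4.7911) = -1.0, clip(5.8418) = 1.0
Projection = [-1.0, 1.0]
Squared diffs: [14.3724, 23.443]
Distance = sqrt(37.8154) = 6.1494


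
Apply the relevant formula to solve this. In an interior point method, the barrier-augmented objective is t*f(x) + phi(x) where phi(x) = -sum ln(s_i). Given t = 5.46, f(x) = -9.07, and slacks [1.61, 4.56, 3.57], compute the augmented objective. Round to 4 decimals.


Step 1: Compute log-barrier.
ln values: [0.4762, 1.5173, 1.2726]
phi = -(0.4762 + 1.5173 + 1.2726) = -3.2661
Step 2: Compute augmented objective.
t*f(x) = 5.46*-9.07 = -49.5222
Total = -49.5222 - 3.2661 = -52.7883


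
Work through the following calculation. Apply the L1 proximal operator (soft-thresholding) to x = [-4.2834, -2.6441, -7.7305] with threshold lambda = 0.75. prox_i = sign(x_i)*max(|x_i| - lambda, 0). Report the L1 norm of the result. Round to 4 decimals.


Soft-thresholding with lambda = 0.75:
prox(-4.2834) = sign(-4.2834)*max(|-4.2834| - 0.75, 0) = -3.5334
prox(-2.6441) = sign(-2.6441)*max(|-2.6441| - 0.75, 0) = -1.8941
prox(-7.7305) = sign(-7.7305)*max(|-7.7305| - 0.75, 0) = -6.9805
prox(x) = [-3.5334, -1.8941, -6.9805]
||prox(x)||_1 = 3.5334 + 1.8941 + 6.9805 = 12.408


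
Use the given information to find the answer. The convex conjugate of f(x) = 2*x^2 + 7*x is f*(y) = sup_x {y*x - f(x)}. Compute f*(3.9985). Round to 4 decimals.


f*(y) = sup_x {y*x - a*x^2 - b*x} = sup_x {(y-b)*x - a*x^2}
FOC: (y - b) - 2a*x = 0 => x* = (y - b)/(2a)
x* = (3.9985 - 7)/(2*2) = -0.7504
f*(3.9985) = (y-b)^2/(4a) = (3.9985 - 7)^2/(4*2)
= 9.009/8 = 1.1261


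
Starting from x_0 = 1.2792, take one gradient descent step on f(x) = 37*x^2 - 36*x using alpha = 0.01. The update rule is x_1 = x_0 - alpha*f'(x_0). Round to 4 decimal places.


We compute the gradient at x_0 and apply the update.
f'(x) = 74*x - 36
f'(1.2792) = 74*1.2792 - 36 = 58.6608
x_1 = 1.2792 - 0.01*58.6608 = 0.6926


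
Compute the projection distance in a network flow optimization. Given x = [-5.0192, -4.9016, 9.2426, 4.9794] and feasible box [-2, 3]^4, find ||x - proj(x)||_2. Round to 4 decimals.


Project each component onto [-2, 3].
clip(-5.0192) = -2.0, clip(-4.9016) = -2.0, clip(9.2426) = 3.0, clip(4.9794) = 3.0
Projection = [-2.0, -2.0, 3.0, 3.0]
Squared diffs: [9.1156, 8.4193, 38.9701, 3.918]
Distance = sqrt(60.423) = 7.7732


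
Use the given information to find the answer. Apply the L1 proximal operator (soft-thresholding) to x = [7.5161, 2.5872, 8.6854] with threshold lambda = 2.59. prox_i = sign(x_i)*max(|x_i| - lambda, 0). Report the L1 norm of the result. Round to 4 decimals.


Soft-thresholding with lambda = 2.59:
prox(7.5161) = sign(7.5161)*max(|7.5161| - 2.59, 0) = 4.9261
prox(2.5872) = sign(2.5872)*max(|2.5872| - 2.59, 0) = 0.0
prox(8.6854) = sign(8.6854)*max(|8.6854| - 2.59, 0) = 6.0954
prox(x) = [4.9261, 0.0, 6.0954]
||prox(x)||_1 = 4.9261 + 0.0 + 6.0954 = 11.0215


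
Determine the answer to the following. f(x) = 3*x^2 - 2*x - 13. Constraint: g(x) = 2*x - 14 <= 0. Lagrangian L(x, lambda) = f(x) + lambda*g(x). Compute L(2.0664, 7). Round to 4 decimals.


Step 1: Evaluate f(x).
f(2.0664) = 3*2.0664^2 - 2*2.0664 - 13 = -4.3228
Step 2: Evaluate g(x).
g(2.0664) = 2*2.0664 - 14 = -9.8672
Step 3: Compute Lagrangian.
L = -4.3228 + 7*-9.8672 = -73.3932


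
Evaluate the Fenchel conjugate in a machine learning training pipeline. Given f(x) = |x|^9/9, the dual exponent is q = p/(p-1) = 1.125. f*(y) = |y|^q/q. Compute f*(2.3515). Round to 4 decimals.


The conjugate exponent q satisfies 1/p + 1/q = 1.
p = 9, so q = 9/(9 - 1) = 1.125
|y|^q = 2.3515^1.125 = 2.6168
f*(2.3515) = 2.6168 / 1.125 = 2.326


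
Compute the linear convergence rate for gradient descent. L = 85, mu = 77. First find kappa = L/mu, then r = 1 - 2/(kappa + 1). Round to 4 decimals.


Step 1: Compute the condition number.
kappa = L/mu = 85/77 = 1.1039
Step 2: Compute the convergence rate.
r = 1 - 2/(kappa + 1) = 1 - 2*mu/(L + mu) = (L - mu)/(L + mu) = 8/162 = 0.0494


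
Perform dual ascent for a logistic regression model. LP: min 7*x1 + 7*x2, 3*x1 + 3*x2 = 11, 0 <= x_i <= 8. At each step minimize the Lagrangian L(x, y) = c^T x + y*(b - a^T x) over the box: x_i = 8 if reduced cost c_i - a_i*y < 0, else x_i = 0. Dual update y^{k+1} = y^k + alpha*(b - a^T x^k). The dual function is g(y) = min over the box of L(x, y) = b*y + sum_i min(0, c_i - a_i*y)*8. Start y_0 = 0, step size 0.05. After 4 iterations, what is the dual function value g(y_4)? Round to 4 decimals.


Dual ascent for LP: min 7*x1 + 7*x2, 3*x1 + 3*x2 = 11, 0 <= x_i <= 8
Step 1: y^k = 0.0, reduced costs: (7.0, 7.0)
  x^k = (0.0, 0.0), subgradient = b - a^T x = 11.0
  y^{k+1} = 0.0 + 0.05*11.0 = 0.55
Step 2: y^k = 0.55, reduced costs: (5.35, 5.35)
  x^k = (0.0, 0.0), subgradient = b - a^T x = 11.0
  y^{k+1} = 0.55 + 0.05*11.0 = 1.1
Step 3: y^k = 1.1, reduced costs: (3.7, 3.7)
  x^k = (0.0, 0.0), subgradient = b - a^T x = 11.0
  y^{k+1} = 1.1 + 0.05*11.0 = 1.65
Step 4: y^k = 1.65, reduced costs: (2.05, 2.05)
  x^k = (0.0, 0.0), subgradient = b - a^T x = 11.0
  y^{k+1} = 1.65 + 0.05*11.0 = 2.2
Dual objective at y_4 = 2.2: reduced costs (0.4, 0.4), box minimizer x = (0.0, 0.0)
g(y_4) = b*y + (c1 - a1*y)*x1 + (c2 - a2*y)*x2 = 11*2.2 + 0.4*0.0 + 0.4*0.0 = 24.2 + 0.0 + 0.0 = 24.2


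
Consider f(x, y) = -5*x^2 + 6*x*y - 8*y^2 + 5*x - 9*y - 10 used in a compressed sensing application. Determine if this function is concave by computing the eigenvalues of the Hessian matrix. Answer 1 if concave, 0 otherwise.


The Hessian of f(x,y) = -5*x^2 + 6*x*y - 8*y^2 + 5*x - 9*y - 10 is:
H = [[-10, 6], [6, -16]]
Trace = -10 - 16 = -26
Determinant = -10*-16 - (6)^2 = 124
Discriminant = (-26)^2 - 4*124 = 180.0
Eigenvalues: lambda_1 = -19.7082, lambda_2 = -6.2918
The function is concave.

1


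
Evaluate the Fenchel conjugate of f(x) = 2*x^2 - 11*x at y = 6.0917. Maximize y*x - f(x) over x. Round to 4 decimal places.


f*(y) = sup_x {y*x - a*x^2 - b*x} = sup_x {(y-b)*x - a*x^2}
FOC: (y - b) - 2a*x = 0 => x* = (y - b)/(2a)
x* = (6.0917 + 11)/(2*2) = 4.2729
f*(6.0917) = (y-b)^2/(4a) = (6.0917 + 11)^2/(4*2)
= 292.1262/8 = 36.5158


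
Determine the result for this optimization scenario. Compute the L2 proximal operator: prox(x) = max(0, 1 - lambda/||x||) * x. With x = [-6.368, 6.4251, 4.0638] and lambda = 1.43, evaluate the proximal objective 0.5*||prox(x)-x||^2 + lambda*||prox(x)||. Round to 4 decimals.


Step 1: Compute ||x||.
||x|| = 9.917
Step 2: Compute scaling factor.
scale = max(0, 1 - 1.43/9.917) = 0.8558
Step 3: prox(x) = [-5.4498, 5.4986, 3.4778]
||prox(x)|| = 8.487
Step 4: Proximal objective.
0.5*||prox-x||^2 = 1.0225
lambda*||prox|| = 12.1364
Total = 13.1589


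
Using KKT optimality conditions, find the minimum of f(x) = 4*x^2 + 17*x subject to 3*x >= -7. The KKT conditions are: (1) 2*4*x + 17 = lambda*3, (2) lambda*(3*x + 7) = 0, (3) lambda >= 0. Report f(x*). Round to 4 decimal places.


Step 1: Try lambda = 0 (constraint inactive).
Stationarity: 2*4*x + 17 = 0
x* = -17/(2*4) = -2.125
Check constraint: 3*-2.125 = -6.375 >= -7 -- satisfied.
Step 2: Compute optimal value.
f(x*) = 4*(-2.125)^2 + 17*(-2.125) = -18.0625


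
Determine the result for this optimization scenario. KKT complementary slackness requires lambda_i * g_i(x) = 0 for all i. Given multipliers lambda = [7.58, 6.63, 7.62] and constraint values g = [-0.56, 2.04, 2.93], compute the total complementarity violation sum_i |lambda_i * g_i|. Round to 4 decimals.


KKT complementary slackness check:
lambda_1 * g_1 = 7.58 * -0.56 = -4.2448
lambda_2 * g_2 = 6.63 * 2.04 = 13.5252
lambda_3 * g_3 = 7.62 * 2.93 = 22.3266
Total violation = 4.2448 + 13.5252 + 22.3266 = 40.0966
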